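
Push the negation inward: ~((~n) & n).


De Morgan: the negation of a conjunction is the disjunction of the negations.
Distribute ~ across &, flipping it to |, and negate each literal.

n | (~n)


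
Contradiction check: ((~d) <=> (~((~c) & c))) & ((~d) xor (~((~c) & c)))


Truth table over {c, d}:
c | d | φ
---------
False | False | False
True | False | False
False | True | False
True | True | False
Every row is false.

Yes, it is a contradiction.


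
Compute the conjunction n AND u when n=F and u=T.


Conjunction is true only when both operands are true.
Substitute: n=F, u=T.
F AND T evaluates to F.

F


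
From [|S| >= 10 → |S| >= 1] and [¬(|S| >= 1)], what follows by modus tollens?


Modus tollens: from (P → Q) and ¬Q, infer ¬P.
Q = '|S| >= 1' is denied; since P → Q, P must also fail.

Not (|S| >= 10).


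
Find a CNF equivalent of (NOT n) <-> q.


Step 1: Rewrite (¬n) ↔ q as ((¬n) → q) ∧ (q → (¬n)).
Step 2: Rewrite each implication as a disjunction.
Step 3: Eliminate any double negations (¬¬X = X).

(n OR q) AND ((NOT q) OR (NOT n))


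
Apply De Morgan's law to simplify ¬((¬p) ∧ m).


De Morgan: the negation of a conjunction is the disjunction of the negations.
Distribute ¬ across ∧, flipping it to ∨, and negate each literal.

p ∨ (¬m)


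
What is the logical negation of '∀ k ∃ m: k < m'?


Negation flips each quantifier (∀↔∃) and negates the inner predicate.
¬(∀ k ∃ m: φ) = ∃ k ∀ m: ¬φ.

∃ k ∀ m: ¬(k < m)


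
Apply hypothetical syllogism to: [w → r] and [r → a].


Hypothetical syllogism: from (P → Q) and (Q → R), infer (P → R).
Chain the two implications through the shared middle term 'r'.

w → a


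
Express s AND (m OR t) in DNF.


Step 1: Distribute ∧ over ∨: s ∧ (m ∨ t) = (s ∧ m) ∨ (s ∧ t).

(s AND m) OR (s AND t)


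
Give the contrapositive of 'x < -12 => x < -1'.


The contrapositive of (P → Q) is (¬Q → ¬P); it is logically equivalent to the original.
Here P = 'x < -12' and Q = 'x < -1'.

If not (x < -1), then not (x < -12).


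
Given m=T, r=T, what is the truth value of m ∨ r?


Disjunction is false only when both operands are false.
Substitute: m=T, r=T.
T ∨ T evaluates to T.

T


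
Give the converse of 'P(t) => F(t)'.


The converse of (P → Q) is (Q → P). It is not in general equivalent to the original.
Here P = 'P(t)' and Q = 'F(t)'.

If F(t), then P(t).


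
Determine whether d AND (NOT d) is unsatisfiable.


Truth table over {d}:
d | φ
-----
F | F
T | F
Every row is false.

Yes, it is a contradiction.


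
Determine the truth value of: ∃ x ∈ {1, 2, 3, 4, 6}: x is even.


Evaluate the predicate on each element: 1:F, 2:T, 3:F, 4:T, 6:T.
Witness x = 2 satisfies the predicate.

T


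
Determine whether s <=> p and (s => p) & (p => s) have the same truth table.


Compare truth tables:
p | s | φ | ψ
-------------
False | False | True | True
True | False | False | False
False | True | False | False
True | True | True | True
The columns φ and ψ agree on every row.

Yes, they are logically equivalent.


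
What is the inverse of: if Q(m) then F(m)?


The inverse of (P → Q) is (¬P → ¬Q). It is equivalent to the converse, not to the original.
Here P = 'Q(m)' and Q = 'F(m)'.

If not (Q(m)), then not (F(m)).


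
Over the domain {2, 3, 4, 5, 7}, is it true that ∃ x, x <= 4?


Evaluate the predicate on each element: 2:T, 3:T, 4:T, 5:F, 7:F.
Witness x = 2 satisfies the predicate.

T


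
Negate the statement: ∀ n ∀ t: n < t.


Negation flips each quantifier (∀↔∃) and negates the inner predicate.
¬(∀ n ∀ t: φ) = ∃ n ∃ t: ¬φ.

∃ n ∃ t: ¬(n < t)


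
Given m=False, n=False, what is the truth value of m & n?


Conjunction is true only when both operands are true.
Substitute: m=False, n=False.
False & False evaluates to False.

False


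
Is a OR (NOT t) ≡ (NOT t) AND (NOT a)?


Compare truth tables:
a | t | φ | ψ
-------------
F | F | T | T
T | F | T | F
F | T | F | F
T | T | T | F
They differ at row 2 (a=T, t=F): φ=T but ψ=F.

No, they are not logically equivalent.


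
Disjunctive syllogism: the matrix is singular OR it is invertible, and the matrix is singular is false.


Disjunctive syllogism: from (P ∨ Q) and ¬P, infer Q.
One disjunct, 'the matrix is singular', is ruled out; the other must hold.

it is invertible


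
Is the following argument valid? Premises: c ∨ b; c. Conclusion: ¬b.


This is affirming a disjunct (fallacy). There exist truth assignments where the premises are all true but the conclusion is false.

Invalid.


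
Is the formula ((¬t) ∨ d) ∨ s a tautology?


Build the truth table over {d, s, t}:
d | s | t | φ
-------------
F | F | F | T
T | F | F | T
F | T | F | T
T | T | F | T
F | F | T | F
T | F | T | T
F | T | T | T
T | T | T | T
Counterexample at row 5: with d=F, s=F, t=T, the formula is F.

No, it is not a tautology.


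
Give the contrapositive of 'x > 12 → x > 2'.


The contrapositive of (P → Q) is (¬Q → ¬P); it is logically equivalent to the original.
Here P = 'x > 12' and Q = 'x > 2'.

If not (x > 2), then not (x > 12).


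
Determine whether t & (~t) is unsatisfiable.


Truth table over {t}:
t | φ
-----
False | False
True | False
Every row is false.

Yes, it is a contradiction.


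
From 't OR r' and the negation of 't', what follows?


Disjunctive syllogism: from (P ∨ Q) and ¬P, infer Q.
One disjunct, 't', is ruled out; the other must hold.

r


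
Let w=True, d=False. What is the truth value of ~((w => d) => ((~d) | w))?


Substitute w=True, d=False:
w => d = True => False = False
~d = True
(~d) | w = True | True = True
(w => d) => ((~d) | w) = False => True = True
~((w => d) => ((~d) | w)) = False

False


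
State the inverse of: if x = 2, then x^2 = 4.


The inverse of (P → Q) is (¬P → ¬Q). It is equivalent to the converse, not to the original.
Here P = 'x = 2' and Q = 'x^2 = 4'.

If not (x = 2), then not (x^2 = 4).


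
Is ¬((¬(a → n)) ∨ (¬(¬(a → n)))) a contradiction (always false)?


Truth table over {a, n}:
a | n | φ
---------
F | F | F
T | F | F
F | T | F
T | T | F
Every row is false.

Yes, it is a contradiction.


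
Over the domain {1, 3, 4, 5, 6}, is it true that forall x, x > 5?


Evaluate the predicate on each element: 1:False, 3:False, 4:False, 5:False, 6:True.
Counterexample x = 1 fails the predicate.

False


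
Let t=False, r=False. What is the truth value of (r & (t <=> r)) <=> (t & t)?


Substitute t=False, r=False:
t <=> r = False <=> False = True
r & (t <=> r) = False & True = False
t & t = False & False = False
(r & (t <=> r)) <=> (t & t) = False <=> False = True

True


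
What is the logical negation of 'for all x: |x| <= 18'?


¬(for all x: φ) = there exists x: ¬φ, and ¬(there exists x: φ) = for all x: ¬φ.
Apply to the universal statement.

there exists x: NOT(|x| <= 18)


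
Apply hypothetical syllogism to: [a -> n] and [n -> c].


Hypothetical syllogism: from (P → Q) and (Q → R), infer (P → R).
Chain the two implications through the shared middle term 'n'.

a -> c


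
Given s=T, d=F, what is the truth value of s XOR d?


Exclusive or is true when exactly one operand is true.
Substitute: s=T, d=F.
T XOR F evaluates to T.

T


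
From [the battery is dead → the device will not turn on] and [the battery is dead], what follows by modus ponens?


Modus ponens: from (P → Q) and P, infer Q.
P = 'the battery is dead' is asserted, and P → Q holds, so Q follows.

the device will not turn on.


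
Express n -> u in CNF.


Step 1: Rewrite n → u as ¬n ∨ u.

(NOT n) OR u


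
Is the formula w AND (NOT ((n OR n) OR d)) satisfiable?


Search for a satisfying assignment over {d, n, w}.
Try d=F, n=F, w=T: the formula evaluates to T.
A satisfying assignment exists.

Satisfiable.


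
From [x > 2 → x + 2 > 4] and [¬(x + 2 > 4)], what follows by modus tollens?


Modus tollens: from (P → Q) and ¬Q, infer ¬P.
Q = 'x + 2 > 4' is denied; since P → Q, P must also fail.

Not (x > 2).


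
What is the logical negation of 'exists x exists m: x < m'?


Negation flips each quantifier (∀↔∃) and negates the inner predicate.
¬(exists x exists m: φ) = forall x forall m: ¬φ.

forall x forall m: ~(x < m)


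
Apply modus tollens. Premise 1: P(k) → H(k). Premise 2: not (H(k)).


Modus tollens: from (P → Q) and ¬Q, infer ¬P.
Q = 'H(k)' is denied; since P → Q, P must also fail.

Not (P(k)).


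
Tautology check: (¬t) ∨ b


Build the truth table over {b, t}:
b | t | φ
---------
F | F | T
T | F | T
F | T | F
T | T | T
Counterexample at row 3: with b=F, t=T, the formula is F.

No, it is not a tautology.


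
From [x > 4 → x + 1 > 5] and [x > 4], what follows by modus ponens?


Modus ponens: from (P → Q) and P, infer Q.
P = 'x > 4' is asserted, and P → Q holds, so Q follows.

x + 1 > 5.


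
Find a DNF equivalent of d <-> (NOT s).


Step 1: d ↔ (¬s) is true exactly when both agree: (d ∧ (¬s)) ∨ (¬d ∧ ¬(¬s)).
Step 2: Eliminate any double negations (¬¬X = X).

(d AND (NOT s)) OR ((NOT d) AND s)


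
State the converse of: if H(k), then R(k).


The converse of (P → Q) is (Q → P). It is not in general equivalent to the original.
Here P = 'H(k)' and Q = 'R(k)'.

If R(k), then H(k).


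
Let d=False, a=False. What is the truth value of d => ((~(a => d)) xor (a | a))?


Substitute d=False, a=False:
a => d = False => False = True
~(a => d) = False
a | a = False | False = False
(~(a => d)) xor (a | a) = False xor False = False
d => ((~(a => d)) xor (a | a)) = False => False = True

True


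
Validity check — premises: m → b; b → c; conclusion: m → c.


This matches the form of hypothetical syllogism: the conclusion follows in every model of the premises.

Valid.


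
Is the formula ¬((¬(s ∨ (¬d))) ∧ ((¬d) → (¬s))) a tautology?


Build the truth table over {d, s}:
d | s | φ
---------
F | F | T
T | F | F
F | T | T
T | T | T
Counterexample at row 2: with d=T, s=F, the formula is F.

No, it is not a tautology.


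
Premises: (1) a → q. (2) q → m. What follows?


Hypothetical syllogism: from (P → Q) and (Q → R), infer (P → R).
Chain the two implications through the shared middle term 'q'.

a → m


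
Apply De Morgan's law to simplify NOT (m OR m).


De Morgan: the negation of a disjunction is the conjunction of the negations.
Distribute NOT across OR, flipping it to AND, and negate each literal.

(NOT m) AND (NOT m)


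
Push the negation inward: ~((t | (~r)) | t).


De Morgan: the negation of a disjunction is the conjunction of the negations.
Distribute ~ across |, flipping it to &, and negate each literal.

((~t) & r) & (~t)


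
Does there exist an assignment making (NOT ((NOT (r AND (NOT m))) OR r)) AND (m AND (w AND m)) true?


Check all 8 assignments over {m, r, w}:
m | r | w | φ
-------------
F | F | F | F
T | F | F | F
F | T | F | F
T | T | F | F
F | F | T | F
T | F | T | F
F | T | T | F
T | T | T | F
No assignment makes the formula true.

Unsatisfiable.


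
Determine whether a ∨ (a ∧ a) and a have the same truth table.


Compare truth tables:
a | φ | ψ
---------
F | F | F
T | T | T
The columns φ and ψ agree on every row.

Yes, they are logically equivalent.


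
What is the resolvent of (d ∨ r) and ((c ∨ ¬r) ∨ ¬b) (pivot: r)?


The clauses contain complementary literals r and ¬r.
Resolution eliminates this pair and disjoins the remaining literals (merging duplicates).

((d ∨ ¬b) ∨ c)


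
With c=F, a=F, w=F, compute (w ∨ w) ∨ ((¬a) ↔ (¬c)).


Substitute c=F, a=F, w=F:
w ∨ w = F ∨ F = F
¬a = T
¬c = T
(¬a) ↔ (¬c) = T ↔ T = T
(w ∨ w) ∨ ((¬a) ↔ (¬c)) = F ∨ T = T

T


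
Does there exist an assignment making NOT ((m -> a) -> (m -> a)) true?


Check all 4 assignments over {a, m}:
a | m | φ
---------
F | F | F
T | F | F
F | T | F
T | T | F
No assignment makes the formula true.

Unsatisfiable.


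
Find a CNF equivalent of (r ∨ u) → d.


Step 1: Rewrite as ¬(r ∨ u) ∨ d = (¬r ∧ ¬u) ∨ d.
Step 2: Distribute ∨ over ∧.

((¬r) ∨ d) ∧ ((¬u) ∨ d)


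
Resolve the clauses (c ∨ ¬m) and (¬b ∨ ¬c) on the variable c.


The clauses contain complementary literals c and ¬c.
Resolution eliminates this pair and disjoins the remaining literals (merging duplicates).

(¬m ∨ ¬b)


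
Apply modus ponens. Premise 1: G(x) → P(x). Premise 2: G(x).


Modus ponens: from (P → Q) and P, infer Q.
P = 'G(x)' is asserted, and P → Q holds, so Q follows.

P(x).


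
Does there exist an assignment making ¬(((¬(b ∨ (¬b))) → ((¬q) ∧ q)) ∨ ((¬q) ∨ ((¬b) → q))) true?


Check all 4 assignments over {b, q}:
b | q | φ
---------
F | F | F
T | F | F
F | T | F
T | T | F
No assignment makes the formula true.

Unsatisfiable.


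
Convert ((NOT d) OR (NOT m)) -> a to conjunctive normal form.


Step 1: Rewrite as ¬((¬d) ∨ (¬m)) ∨ a = (¬(¬d) ∧ ¬(¬m)) ∨ a.
Step 2: Distribute ∨ over ∧.
Step 3: Eliminate any double negations (¬¬X = X).

(d OR a) AND (m OR a)


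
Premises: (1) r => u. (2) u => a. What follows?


Hypothetical syllogism: from (P → Q) and (Q → R), infer (P → R).
Chain the two implications through the shared middle term 'u'.

r => a


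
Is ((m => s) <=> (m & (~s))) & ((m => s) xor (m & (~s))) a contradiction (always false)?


Truth table over {m, s}:
m | s | φ
---------
False | False | False
True | False | False
False | True | False
True | True | False
Every row is false.

Yes, it is a contradiction.


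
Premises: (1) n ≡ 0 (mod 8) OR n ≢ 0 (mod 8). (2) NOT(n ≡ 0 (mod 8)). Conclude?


Disjunctive syllogism: from (P ∨ Q) and ¬P, infer Q.
One disjunct, 'n ≡ 0 (mod 8)', is ruled out; the other must hold.

n ≢ 0 (mod 8)


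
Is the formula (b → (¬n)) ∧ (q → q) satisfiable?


Search for a satisfying assignment over {b, n, q}.
Try b=F, n=F, q=F: the formula evaluates to T.
A satisfying assignment exists.

Satisfiable.


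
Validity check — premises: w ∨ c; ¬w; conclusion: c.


This matches the form of disjunctive syllogism: the conclusion follows in every model of the premises.

Valid.


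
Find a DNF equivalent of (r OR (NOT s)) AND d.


Step 1: Distribute ∧ over ∨: (r ∨ (¬s)) ∧ d = (r ∧ d) ∨ ((¬s) ∧ d).

(r AND d) OR ((NOT s) AND d)


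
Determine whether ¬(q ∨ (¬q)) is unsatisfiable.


Truth table over {q}:
q | φ
-----
F | F
T | F
Every row is false.

Yes, it is a contradiction.


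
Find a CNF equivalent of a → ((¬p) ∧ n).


Step 1: Rewrite a → ((¬p) ∧ n) as ¬a ∨ ((¬p) ∧ n).
Step 2: Distribute ∨ over ∧.

((¬a) ∨ (¬p)) ∧ ((¬a) ∨ n)


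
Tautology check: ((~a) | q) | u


Build the truth table over {a, q, u}:
a | q | u | φ
-------------
False | False | False | True
True | False | False | False
False | True | False | True
True | True | False | True
False | False | True | True
True | False | True | True
False | True | True | True
True | True | True | True
Counterexample at row 2: with a=True, q=False, u=False, the formula is False.

No, it is not a tautology.


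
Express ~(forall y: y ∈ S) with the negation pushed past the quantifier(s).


¬(forall x: φ) = exists x: ¬φ, and ¬(exists x: φ) = forall x: ¬φ.
Apply to the universal statement.

exists y: ~(y ∈ S)


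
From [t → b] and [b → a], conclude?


Hypothetical syllogism: from (P → Q) and (Q → R), infer (P → R).
Chain the two implications through the shared middle term 'b'.

t → a


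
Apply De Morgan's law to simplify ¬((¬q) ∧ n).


De Morgan: the negation of a conjunction is the disjunction of the negations.
Distribute ¬ across ∧, flipping it to ∨, and negate each literal.

q ∨ (¬n)


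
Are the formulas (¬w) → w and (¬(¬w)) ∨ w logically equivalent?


Compare truth tables:
w | φ | ψ
---------
F | F | F
T | T | T
The columns φ and ψ agree on every row.

Yes, they are logically equivalent.


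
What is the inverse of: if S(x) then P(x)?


The inverse of (P → Q) is (¬P → ¬Q). It is equivalent to the converse, not to the original.
Here P = 'S(x)' and Q = 'P(x)'.

If not (S(x)), then not (P(x)).


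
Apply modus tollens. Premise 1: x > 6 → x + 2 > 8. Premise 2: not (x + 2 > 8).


Modus tollens: from (P → Q) and ¬Q, infer ¬P.
Q = 'x + 2 > 8' is denied; since P → Q, P must also fail.

Not (x > 6).


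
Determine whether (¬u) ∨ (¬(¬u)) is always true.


Build the truth table over {u}:
u | φ
-----
F | T
T | T
Every row evaluates to true.

Yes, it is a tautology.


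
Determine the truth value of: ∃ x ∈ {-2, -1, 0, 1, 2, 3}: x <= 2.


Evaluate the predicate on each element: -2:T, -1:T, 0:T, 1:T, 2:T, 3:F.
Witness x = -2 satisfies the predicate.

T


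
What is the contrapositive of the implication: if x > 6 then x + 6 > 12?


The contrapositive of (P → Q) is (¬Q → ¬P); it is logically equivalent to the original.
Here P = 'x > 6' and Q = 'x + 6 > 12'.

If not (x + 6 > 12), then not (x > 6).


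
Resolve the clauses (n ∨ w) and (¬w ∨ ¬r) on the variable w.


The clauses contain complementary literals w and ¬w.
Resolution eliminates this pair and disjoins the remaining literals (merging duplicates).

(n ∨ ¬r)


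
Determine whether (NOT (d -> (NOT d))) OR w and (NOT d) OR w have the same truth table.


Compare truth tables:
d | w | φ | ψ
-------------
F | F | F | T
T | F | T | F
F | T | T | T
T | T | T | T
They differ at row 1 (d=F, w=F): φ=F but ψ=T.

No, they are not logically equivalent.


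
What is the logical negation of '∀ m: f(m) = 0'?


¬(∀ x: φ) = ∃ x: ¬φ, and ¬(∃ x: φ) = ∀ x: ¬φ.
Apply to the universal statement.

∃ m: ¬(f(m) = 0)


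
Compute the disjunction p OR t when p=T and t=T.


Disjunction is false only when both operands are false.
Substitute: p=T, t=T.
T OR T evaluates to T.

T


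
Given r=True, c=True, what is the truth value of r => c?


Implication is false only when antecedent is true and consequent is false.
Substitute: r=True, c=True.
True => True evaluates to True.

True


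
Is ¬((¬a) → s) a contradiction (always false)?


Truth table over {a, s}:
a | s | φ
---------
F | F | T
T | F | F
F | T | F
T | T | F
Satisfying assignment at row 1: a=F, s=F gives T.

No, it is not a contradiction.


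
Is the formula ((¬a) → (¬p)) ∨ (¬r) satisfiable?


Search for a satisfying assignment over {a, p, r}.
Try a=F, p=F, r=F: the formula evaluates to T.
A satisfying assignment exists.

Satisfiable.


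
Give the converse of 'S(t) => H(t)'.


The converse of (P → Q) is (Q → P). It is not in general equivalent to the original.
Here P = 'S(t)' and Q = 'H(t)'.

If H(t), then S(t).


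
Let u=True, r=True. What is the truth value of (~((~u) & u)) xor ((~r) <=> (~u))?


Substitute u=True, r=True:
~u = False
(~u) & u = False & True = False
~((~u) & u) = True
~r = False
~u = False
(~r) <=> (~u) = False <=> False = True
(~((~u) & u)) xor ((~r) <=> (~u)) = True xor True = False

False


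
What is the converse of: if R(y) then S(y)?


The converse of (P → Q) is (Q → P). It is not in general equivalent to the original.
Here P = 'R(y)' and Q = 'S(y)'.

If S(y), then R(y).


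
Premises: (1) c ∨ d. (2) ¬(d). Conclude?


Disjunctive syllogism: from (P ∨ Q) and ¬P, infer Q.
One disjunct, 'd', is ruled out; the other must hold.

c


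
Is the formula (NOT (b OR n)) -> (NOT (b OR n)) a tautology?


Build the truth table over {b, n}:
b | n | φ
---------
F | F | T
T | F | T
F | T | T
T | T | T
Every row evaluates to true.

Yes, it is a tautology.


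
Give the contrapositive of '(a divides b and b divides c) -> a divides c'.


The contrapositive of (P → Q) is (¬Q → ¬P); it is logically equivalent to the original.
Here P = '(a divides b and b divides c)' and Q = 'a divides c'.

If not (a divides c), then not ((a divides b and b divides c)).


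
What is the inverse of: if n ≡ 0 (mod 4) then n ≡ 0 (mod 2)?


The inverse of (P → Q) is (¬P → ¬Q). It is equivalent to the converse, not to the original.
Here P = 'n ≡ 0 (mod 4)' and Q = 'n ≡ 0 (mod 2)'.

If not (n ≡ 0 (mod 4)), then not (n ≡ 0 (mod 2)).


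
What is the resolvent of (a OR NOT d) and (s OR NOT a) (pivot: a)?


The clauses contain complementary literals a and NOTa.
Resolution eliminates this pair and disjoins the remaining literals (merging duplicates).

(NOT d OR s)


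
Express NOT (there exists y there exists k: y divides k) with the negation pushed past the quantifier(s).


Negation flips each quantifier (∀↔∃) and negates the inner predicate.
¬(there exists y there exists k: φ) = for all y for all k: ¬φ.

for all y for all k: NOT(y divides k)


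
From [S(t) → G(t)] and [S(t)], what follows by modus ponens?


Modus ponens: from (P → Q) and P, infer Q.
P = 'S(t)' is asserted, and P → Q holds, so Q follows.

G(t).


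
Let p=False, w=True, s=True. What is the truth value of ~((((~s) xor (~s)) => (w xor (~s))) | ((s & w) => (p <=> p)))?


Substitute p=False, w=True, s=True:
… (earlier sub-steps elided)
~s = False
(~s) xor (~s) = False xor False = False
~s = False
w xor (~s) = True xor False = True
((~s) xor (~s)) => (w xor (~s)) = False => True = True
s & w = True & True = True
p <=> p = False <=> False = True
(s & w) => (p <=> p) = True => True = True
(((~s) xor (~s)) => (w xor (~s))) | ((s & w) => (p <=> p)) = True | True = True
~((((~s) xor (~s)) => (w xor (~s))) | ((s & w) => (p <=> p))) = False

False


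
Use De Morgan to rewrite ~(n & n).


De Morgan: the negation of a conjunction is the disjunction of the negations.
Distribute ~ across &, flipping it to |, and negate each literal.

(~n) | (~n)


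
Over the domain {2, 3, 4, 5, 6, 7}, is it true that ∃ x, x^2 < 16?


Evaluate the predicate on each element: 2:T, 3:T, 4:F, 5:F, 6:F, 7:F.
Witness x = 2 satisfies the predicate.

T


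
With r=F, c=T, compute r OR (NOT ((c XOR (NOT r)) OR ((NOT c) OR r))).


Substitute r=F, c=T:
NOT r = T
c XOR (NOT r) = T XOR T = F
NOT c = F
(NOT c) OR r = F OR F = F
(c XOR (NOT r)) OR ((NOT c) OR r) = F OR F = F
NOT ((c XOR (NOT r)) OR ((NOT c) OR r)) = T
r OR (NOT ((c XOR (NOT r)) OR ((NOT c) OR r))) = F OR T = T

T


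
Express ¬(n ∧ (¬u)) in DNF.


Step 1: Apply De Morgan: ¬(n ∧ (¬u)) = ¬n ∨ ¬(¬u).
Step 2: Eliminate any double negations (¬¬X = X).

(¬n) ∨ u


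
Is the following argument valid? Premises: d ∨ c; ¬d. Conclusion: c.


This matches the form of disjunctive syllogism: the conclusion follows in every model of the premises.

Valid.


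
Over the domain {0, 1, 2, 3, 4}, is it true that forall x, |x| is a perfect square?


Evaluate the predicate on each element: 0:True, 1:True, 2:False, 3:False, 4:True.
Counterexample x = 2 fails the predicate.

False


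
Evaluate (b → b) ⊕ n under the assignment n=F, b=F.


Substitute n=F, b=F:
b → b = F → F = T
(b → b) ⊕ n = T ⊕ F = T

T


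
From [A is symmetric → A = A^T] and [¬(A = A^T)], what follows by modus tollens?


Modus tollens: from (P → Q) and ¬Q, infer ¬P.
Q = 'A = A^T' is denied; since P → Q, P must also fail.

Not (A is symmetric).


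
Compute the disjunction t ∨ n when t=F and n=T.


Disjunction is false only when both operands are false.
Substitute: t=F, n=T.
F ∨ T evaluates to T.

T


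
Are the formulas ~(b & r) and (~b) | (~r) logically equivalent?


Compare truth tables:
b | r | φ | ψ
-------------
False | False | True | True
True | False | True | True
False | True | True | True
True | True | False | False
The columns φ and ψ agree on every row.

Yes, they are logically equivalent.


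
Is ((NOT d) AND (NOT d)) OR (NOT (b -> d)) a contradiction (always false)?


Truth table over {b, d}:
b | d | φ
---------
F | F | T
T | F | T
F | T | F
T | T | F
Satisfying assignment at row 1: b=F, d=F gives T.

No, it is not a contradiction.


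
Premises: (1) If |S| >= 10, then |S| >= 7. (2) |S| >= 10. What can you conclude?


Modus ponens: from (P → Q) and P, infer Q.
P = '|S| >= 10' is asserted, and P → Q holds, so Q follows.

|S| >= 7.


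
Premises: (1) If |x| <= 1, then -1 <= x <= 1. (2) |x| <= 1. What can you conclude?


Modus ponens: from (P → Q) and P, infer Q.
P = '|x| <= 1' is asserted, and P → Q holds, so Q follows.

-1 <= x <= 1.


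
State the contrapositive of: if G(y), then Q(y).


The contrapositive of (P → Q) is (¬Q → ¬P); it is logically equivalent to the original.
Here P = 'G(y)' and Q = 'Q(y)'.

If not (Q(y)), then not (G(y)).


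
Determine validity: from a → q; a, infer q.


This matches the form of modus ponens: the conclusion follows in every model of the premises.

Valid.


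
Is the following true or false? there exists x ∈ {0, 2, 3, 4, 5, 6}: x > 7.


Evaluate the predicate on each element: 0:F, 2:F, 3:F, 4:F, 5:F, 6:F.
No element satisfies the predicate.

F


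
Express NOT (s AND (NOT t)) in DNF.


Step 1: Apply De Morgan: ¬(s ∧ (¬t)) = ¬s ∨ ¬(¬t).
Step 2: Eliminate any double negations (¬¬X = X).

(NOT s) OR t


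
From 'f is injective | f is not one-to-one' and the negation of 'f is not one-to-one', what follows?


Disjunctive syllogism: from (P ∨ Q) and ¬P, infer Q.
One disjunct, 'f is not one-to-one', is ruled out; the other must hold.

f is injective


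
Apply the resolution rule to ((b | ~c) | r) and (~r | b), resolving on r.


The clauses contain complementary literals r and ~r.
Resolution eliminates this pair and disjoins the remaining literals (merging duplicates).

(b | ~c)


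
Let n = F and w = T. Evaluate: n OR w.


Disjunction is false only when both operands are false.
Substitute: n=F, w=T.
F OR T evaluates to T.

T


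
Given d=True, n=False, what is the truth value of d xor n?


Exclusive or is true when exactly one operand is true.
Substitute: d=True, n=False.
True xor False evaluates to True.

True


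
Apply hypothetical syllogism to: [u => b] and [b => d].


Hypothetical syllogism: from (P → Q) and (Q → R), infer (P → R).
Chain the two implications through the shared middle term 'b'.

u => d


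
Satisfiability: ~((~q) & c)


Search for a satisfying assignment over {c, q}.
Try c=False, q=False: the formula evaluates to True.
A satisfying assignment exists.

Satisfiable.


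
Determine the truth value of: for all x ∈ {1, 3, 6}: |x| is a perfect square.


Evaluate the predicate on each element: 1:T, 3:F, 6:F.
Counterexample x = 3 fails the predicate.

F


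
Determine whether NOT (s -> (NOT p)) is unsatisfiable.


Truth table over {p, s}:
p | s | φ
---------
F | F | F
T | F | F
F | T | F
T | T | T
Satisfying assignment at row 4: p=T, s=T gives T.

No, it is not a contradiction.


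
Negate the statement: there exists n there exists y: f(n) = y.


Negation flips each quantifier (∀↔∃) and negates the inner predicate.
¬(there exists n there exists y: φ) = for all n for all y: ¬φ.

for all n for all y: NOT(f(n) = y)


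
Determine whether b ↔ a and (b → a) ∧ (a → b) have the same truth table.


Compare truth tables:
a | b | φ | ψ
-------------
F | F | T | T
T | F | F | F
F | T | F | F
T | T | T | T
The columns φ and ψ agree on every row.

Yes, they are logically equivalent.


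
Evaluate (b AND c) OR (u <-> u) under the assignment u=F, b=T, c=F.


Substitute u=F, b=T, c=F:
b AND c = T AND F = F
u <-> u = F <-> F = T
(b AND c) OR (u <-> u) = F OR T = T

T


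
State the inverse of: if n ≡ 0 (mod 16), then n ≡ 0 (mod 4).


The inverse of (P → Q) is (¬P → ¬Q). It is equivalent to the converse, not to the original.
Here P = 'n ≡ 0 (mod 16)' and Q = 'n ≡ 0 (mod 4)'.

If not (n ≡ 0 (mod 16)), then not (n ≡ 0 (mod 4)).


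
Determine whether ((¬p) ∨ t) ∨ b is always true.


Build the truth table over {b, p, t}:
b | p | t | φ
-------------
F | F | F | T
T | F | F | T
F | T | F | F
T | T | F | T
F | F | T | T
T | F | T | T
F | T | T | T
T | T | T | T
Counterexample at row 3: with b=F, p=T, t=F, the formula is F.

No, it is not a tautology.


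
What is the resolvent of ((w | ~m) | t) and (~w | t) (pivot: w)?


The clauses contain complementary literals w and ~w.
Resolution eliminates this pair and disjoins the remaining literals (merging duplicates).

(t | ~m)


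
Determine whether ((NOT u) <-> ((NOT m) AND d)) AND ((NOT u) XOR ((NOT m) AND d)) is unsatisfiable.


Truth table over {d, m, u}:
d | m | u | φ
-------------
F | F | F | F
T | F | F | F
F | T | F | F
T | T | F | F
F | F | T | F
T | F | T | F
F | T | T | F
T | T | T | F
Every row is false.

Yes, it is a contradiction.


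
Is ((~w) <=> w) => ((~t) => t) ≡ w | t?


Compare truth tables:
t | w | φ | ψ
-------------
False | False | True | False
True | False | True | True
False | True | True | True
True | True | True | True
They differ at row 1 (t=False, w=False): φ=True but ψ=False.

No, they are not logically equivalent.


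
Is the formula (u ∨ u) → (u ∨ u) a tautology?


Build the truth table over {u}:
u | φ
-----
F | T
T | T
Every row evaluates to true.

Yes, it is a tautology.


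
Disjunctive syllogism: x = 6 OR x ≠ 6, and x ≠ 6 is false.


Disjunctive syllogism: from (P ∨ Q) and ¬P, infer Q.
One disjunct, 'x ≠ 6', is ruled out; the other must hold.

x = 6


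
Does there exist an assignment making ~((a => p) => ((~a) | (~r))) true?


Search for a satisfying assignment over {a, p, r}.
Try a=True, p=True, r=True: the formula evaluates to True.
A satisfying assignment exists.

Satisfiable.


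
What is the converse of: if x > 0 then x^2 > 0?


The converse of (P → Q) is (Q → P). It is not in general equivalent to the original.
Here P = 'x > 0' and Q = 'x^2 > 0'.

If x^2 > 0, then x > 0.


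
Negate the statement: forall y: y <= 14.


¬(forall x: φ) = exists x: ¬φ, and ¬(exists x: φ) = forall x: ¬φ.
Apply to the universal statement.

exists y: ~(y <= 14)


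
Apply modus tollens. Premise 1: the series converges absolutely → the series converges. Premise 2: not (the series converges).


Modus tollens: from (P → Q) and ¬Q, infer ¬P.
Q = 'the series converges' is denied; since P → Q, P must also fail.

Not (the series converges absolutely).


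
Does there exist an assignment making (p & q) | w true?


Search for a satisfying assignment over {p, q, w}.
Try p=True, q=True, w=False: the formula evaluates to True.
A satisfying assignment exists.

Satisfiable.


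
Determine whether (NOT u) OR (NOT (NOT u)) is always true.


Build the truth table over {u}:
u | φ
-----
F | T
T | T
Every row evaluates to true.

Yes, it is a tautology.


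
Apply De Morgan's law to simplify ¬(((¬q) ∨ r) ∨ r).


De Morgan: the negation of a disjunction is the conjunction of the negations.
Distribute ¬ across ∨, flipping it to ∧, and negate each literal.

(q ∧ (¬r)) ∧ (¬r)


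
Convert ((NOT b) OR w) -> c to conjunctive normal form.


Step 1: Rewrite as ¬((¬b) ∨ w) ∨ c = (¬(¬b) ∧ ¬w) ∨ c.
Step 2: Distribute ∨ over ∧.
Step 3: Eliminate any double negations (¬¬X = X).

(b OR c) AND ((NOT w) OR c)


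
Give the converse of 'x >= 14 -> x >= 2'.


The converse of (P → Q) is (Q → P). It is not in general equivalent to the original.
Here P = 'x >= 14' and Q = 'x >= 2'.

If x >= 2, then x >= 14.


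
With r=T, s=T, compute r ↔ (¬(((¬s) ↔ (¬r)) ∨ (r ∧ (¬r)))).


Substitute r=T, s=T:
¬s = F
¬r = F
(¬s) ↔ (¬r) = F ↔ F = T
¬r = F
r ∧ (¬r) = T ∧ F = F
((¬s) ↔ (¬r)) ∨ (r ∧ (¬r)) = T ∨ F = T
¬(((¬s) ↔ (¬r)) ∨ (r ∧ (¬r))) = F
r ↔ (¬(((¬s) ↔ (¬r)) ∨ (r ∧ (¬r)))) = T ↔ F = F

F


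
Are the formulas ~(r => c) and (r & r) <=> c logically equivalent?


Compare truth tables:
c | r | φ | ψ
-------------
False | False | False | True
True | False | False | False
False | True | True | False
True | True | False | True
They differ at row 1 (c=False, r=False): φ=False but ψ=True.

No, they are not logically equivalent.


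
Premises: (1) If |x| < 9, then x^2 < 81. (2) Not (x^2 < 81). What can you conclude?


Modus tollens: from (P → Q) and ¬Q, infer ¬P.
Q = 'x^2 < 81' is denied; since P → Q, P must also fail.

Not (|x| < 9).


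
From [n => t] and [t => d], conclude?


Hypothetical syllogism: from (P → Q) and (Q → R), infer (P → R).
Chain the two implications through the shared middle term 't'.

n => d


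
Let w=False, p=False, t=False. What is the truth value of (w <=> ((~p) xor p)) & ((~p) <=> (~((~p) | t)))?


Substitute w=False, p=False, t=False:
~p = True
(~p) xor p = True xor False = True
w <=> ((~p) xor p) = False <=> True = False
~p = True
~p = True
(~p) | t = True | False = True
~((~p) | t) = False
(~p) <=> (~((~p) | t)) = True <=> False = False
(w <=> ((~p) xor p)) & ((~p) <=> (~((~p) | t))) = False & False = False

False


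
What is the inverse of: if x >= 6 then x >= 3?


The inverse of (P → Q) is (¬P → ¬Q). It is equivalent to the converse, not to the original.
Here P = 'x >= 6' and Q = 'x >= 3'.

If not (x >= 6), then not (x >= 3).


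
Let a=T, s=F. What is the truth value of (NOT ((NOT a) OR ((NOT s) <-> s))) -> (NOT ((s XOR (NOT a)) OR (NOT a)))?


Substitute a=T, s=F:
… (earlier sub-steps elided)
NOT s = T
(NOT s) <-> s = T <-> F = F
(NOT a) OR ((NOT s) <-> s) = F OR F = F
NOT ((NOT a) OR ((NOT s) <-> s)) = T
NOT a = F
s XOR (NOT a) = F XOR F = F
NOT a = F
(s XOR (NOT a)) OR (NOT a) = F OR F = F
NOT ((s XOR (NOT a)) OR (NOT a)) = T
(NOT ((NOT a) OR ((NOT s) <-> s))) -> (NOT ((s XOR (NOT a)) OR (NOT a))) = T -> T = T

T


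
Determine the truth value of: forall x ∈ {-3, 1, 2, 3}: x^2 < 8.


Evaluate the predicate on each element: -3:False, 1:True, 2:True, 3:False.
Counterexample x = -3 fails the predicate.

False


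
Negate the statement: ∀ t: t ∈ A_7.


¬(∀ x: φ) = ∃ x: ¬φ, and ¬(∃ x: φ) = ∀ x: ¬φ.
Apply to the universal statement.

∃ t: ¬(t ∈ A_7)


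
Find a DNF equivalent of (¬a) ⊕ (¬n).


Step 1: (¬a) ⊕ (¬n) is true exactly when they disagree: ((¬a) ∧ ¬(¬n)) ∨ (¬(¬a) ∧ (¬n)).
Step 2: Eliminate any double negations (¬¬X = X).

((¬a) ∧ n) ∨ (a ∧ (¬n))


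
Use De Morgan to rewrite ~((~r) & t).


De Morgan: the negation of a conjunction is the disjunction of the negations.
Distribute ~ across &, flipping it to |, and negate each literal.

r | (~t)


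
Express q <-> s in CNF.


Step 1: Rewrite q ↔ s as (q → s) ∧ (s → q).
Step 2: Rewrite each implication as a disjunction.

((NOT q) OR s) AND ((NOT s) OR q)


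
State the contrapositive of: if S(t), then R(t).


The contrapositive of (P → Q) is (¬Q → ¬P); it is logically equivalent to the original.
Here P = 'S(t)' and Q = 'R(t)'.

If not (R(t)), then not (S(t)).


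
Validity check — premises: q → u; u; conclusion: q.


This is affirming the consequent (fallacy). There exist truth assignments where the premises are all true but the conclusion is false.

Invalid.


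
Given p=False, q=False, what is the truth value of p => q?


Implication is false only when antecedent is true and consequent is false.
Substitute: p=False, q=False.
False => False evaluates to True.

True


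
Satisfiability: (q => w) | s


Search for a satisfying assignment over {q, s, w}.
Try q=False, s=False, w=False: the formula evaluates to True.
A satisfying assignment exists.

Satisfiable.


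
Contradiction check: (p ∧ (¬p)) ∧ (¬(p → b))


Truth table over {b, p}:
b | p | φ
---------
F | F | F
T | F | F
F | T | F
T | T | F
Every row is false.

Yes, it is a contradiction.


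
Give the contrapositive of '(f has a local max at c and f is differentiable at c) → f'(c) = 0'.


The contrapositive of (P → Q) is (¬Q → ¬P); it is logically equivalent to the original.
Here P = '(f has a local max at c and f is differentiable at c)' and Q = 'f'(c) = 0'.

If not (f'(c) = 0), then not ((f has a local max at c and f is differentiable at c)).


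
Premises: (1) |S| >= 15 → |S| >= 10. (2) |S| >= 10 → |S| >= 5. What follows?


Hypothetical syllogism: from (P → Q) and (Q → R), infer (P → R).
Chain the two implications through the shared middle term '|S| >= 10'.

|S| >= 15 → |S| >= 5


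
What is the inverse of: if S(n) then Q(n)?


The inverse of (P → Q) is (¬P → ¬Q). It is equivalent to the converse, not to the original.
Here P = 'S(n)' and Q = 'Q(n)'.

If not (S(n)), then not (Q(n)).


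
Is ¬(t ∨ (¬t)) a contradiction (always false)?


Truth table over {t}:
t | φ
-----
F | F
T | F
Every row is false.

Yes, it is a contradiction.


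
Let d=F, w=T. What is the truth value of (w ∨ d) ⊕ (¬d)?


Substitute d=F, w=T:
w ∨ d = T ∨ F = T
¬d = T
(w ∨ d) ⊕ (¬d) = T ⊕ T = F

F


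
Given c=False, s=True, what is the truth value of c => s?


Implication is false only when antecedent is true and consequent is false.
Substitute: c=False, s=True.
False => True evaluates to True.

True


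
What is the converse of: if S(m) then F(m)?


The converse of (P → Q) is (Q → P). It is not in general equivalent to the original.
Here P = 'S(m)' and Q = 'F(m)'.

If F(m), then S(m).


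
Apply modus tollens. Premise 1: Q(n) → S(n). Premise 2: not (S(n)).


Modus tollens: from (P → Q) and ¬Q, infer ¬P.
Q = 'S(n)' is denied; since P → Q, P must also fail.

Not (Q(n)).


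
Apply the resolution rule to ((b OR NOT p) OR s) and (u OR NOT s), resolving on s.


The clauses contain complementary literals s and NOTs.
Resolution eliminates this pair and disjoins the remaining literals (merging duplicates).

((NOT p OR b) OR u)


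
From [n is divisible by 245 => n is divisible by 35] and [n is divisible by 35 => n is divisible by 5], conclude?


Hypothetical syllogism: from (P → Q) and (Q → R), infer (P → R).
Chain the two implications through the shared middle term 'n is divisible by 35'.

n is divisible by 245 => n is divisible by 5


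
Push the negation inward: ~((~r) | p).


De Morgan: the negation of a disjunction is the conjunction of the negations.
Distribute ~ across |, flipping it to &, and negate each literal.

r & (~p)


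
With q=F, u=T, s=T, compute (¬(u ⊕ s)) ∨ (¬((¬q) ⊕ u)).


Substitute q=F, u=T, s=T:
u ⊕ s = T ⊕ T = F
¬(u ⊕ s) = T
¬q = T
(¬q) ⊕ u = T ⊕ T = F
¬((¬q) ⊕ u) = T
(¬(u ⊕ s)) ∨ (¬((¬q) ⊕ u)) = T ∨ T = T

T


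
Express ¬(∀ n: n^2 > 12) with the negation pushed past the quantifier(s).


¬(∀ x: φ) = ∃ x: ¬φ, and ¬(∃ x: φ) = ∀ x: ¬φ.
Apply to the universal statement.

∃ n: ¬(n^2 > 12)


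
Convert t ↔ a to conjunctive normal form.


Step 1: Rewrite t ↔ a as (t → a) ∧ (a → t).
Step 2: Rewrite each implication as a disjunction.

((¬t) ∨ a) ∧ ((¬a) ∨ t)


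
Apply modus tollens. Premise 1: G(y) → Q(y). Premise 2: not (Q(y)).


Modus tollens: from (P → Q) and ¬Q, infer ¬P.
Q = 'Q(y)' is denied; since P → Q, P must also fail.

Not (G(y)).


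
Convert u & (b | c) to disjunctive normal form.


Step 1: Distribute ∧ over ∨: u ∧ (b ∨ c) = (u ∧ b) ∨ (u ∧ c).

(u & b) | (u & c)
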